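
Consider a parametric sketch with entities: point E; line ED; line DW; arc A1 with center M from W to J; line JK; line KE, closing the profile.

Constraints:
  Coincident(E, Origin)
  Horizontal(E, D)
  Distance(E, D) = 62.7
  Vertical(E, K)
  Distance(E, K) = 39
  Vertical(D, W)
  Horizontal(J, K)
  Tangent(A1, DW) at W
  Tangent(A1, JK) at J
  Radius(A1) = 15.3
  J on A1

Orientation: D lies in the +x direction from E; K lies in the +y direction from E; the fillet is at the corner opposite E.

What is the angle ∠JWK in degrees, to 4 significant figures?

31.29°

The virtual corner opposite E is at (62.70, 39.00). Since A1 is tangent to DW there, MW ⟂ DW and since A1 is tangent to JK there, MJ ⟂ JK, with radius 15.3, so the center M sits 15.3 in from both sides at M = (47.40, 23.70). That places the tangent points at W = (62.70, 23.70) on DW and J = (47.40, 39.00) on JK. Then cos ∠JWK = WJ·WK / (|WJ||WK|), giving 31.29°.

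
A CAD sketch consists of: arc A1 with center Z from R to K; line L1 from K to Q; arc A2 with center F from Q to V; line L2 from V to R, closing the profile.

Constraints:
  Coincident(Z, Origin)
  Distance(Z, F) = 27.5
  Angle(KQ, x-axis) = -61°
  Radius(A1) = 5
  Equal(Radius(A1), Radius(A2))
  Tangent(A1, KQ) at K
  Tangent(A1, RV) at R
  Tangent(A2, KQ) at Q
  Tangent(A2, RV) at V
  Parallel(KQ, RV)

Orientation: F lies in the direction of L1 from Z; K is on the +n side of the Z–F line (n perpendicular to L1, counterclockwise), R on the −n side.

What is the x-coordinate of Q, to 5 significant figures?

17.705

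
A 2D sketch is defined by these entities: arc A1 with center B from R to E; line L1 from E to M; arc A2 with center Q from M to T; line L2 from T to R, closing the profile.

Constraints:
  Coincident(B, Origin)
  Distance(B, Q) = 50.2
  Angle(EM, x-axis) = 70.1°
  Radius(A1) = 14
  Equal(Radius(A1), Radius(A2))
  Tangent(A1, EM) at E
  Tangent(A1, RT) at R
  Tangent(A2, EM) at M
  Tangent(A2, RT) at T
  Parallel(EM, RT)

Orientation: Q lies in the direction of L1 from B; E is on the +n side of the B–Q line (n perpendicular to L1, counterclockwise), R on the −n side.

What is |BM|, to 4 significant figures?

52.12

The slot axis is L1's direction at 70.1°, so u = (cos 70.1°, sin 70.1°) = (0.3404, 0.9403) and n = (−sin 70.1°, cos 70.1°) = (-0.9403, 0.3404). B is at the origin and Q lies 50.2 along u from B, so Q = 50.2·u = (17.09, 47.20). Tangency of A1 to both parallel lines with radius 14.0 puts E and R at B ± 14.0·n: E = (-13.16, 4.765), R = (13.16, -4.765). Equal radii place M and T the same way about Q: M = Q + 14.0·n = (3.923, 51.97), T = Q − 14.0·n = (30.25, 42.44). Then |BM| = |M − B| = 52.12.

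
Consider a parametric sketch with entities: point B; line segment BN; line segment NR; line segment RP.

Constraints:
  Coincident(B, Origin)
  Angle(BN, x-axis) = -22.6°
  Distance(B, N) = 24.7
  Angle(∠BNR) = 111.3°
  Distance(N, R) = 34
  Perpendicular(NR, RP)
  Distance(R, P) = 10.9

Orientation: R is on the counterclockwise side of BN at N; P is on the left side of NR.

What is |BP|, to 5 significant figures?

44.647

B is at the origin; BN runs at -22.6° with length 24.7, so N = 24.7·(cos -22.6°, sin -22.6°) = (22.803, -9.4921). ∠BNR = 111.3°, so NR runs at -22.6° + (180° − 111.3°) = 46.100° from the x-axis; with |NR| = 34.0, R = N + 34.0·(cos 46.100°, sin 46.100°) = (46.379, 15.007). NR is perpendicular to RP; with |RP| = 10.9 on the left of NR, P = R + 10.9·(-0.72055, 0.69340) = (38.525, 22.565). Then |BP| = |P − B| = 44.647.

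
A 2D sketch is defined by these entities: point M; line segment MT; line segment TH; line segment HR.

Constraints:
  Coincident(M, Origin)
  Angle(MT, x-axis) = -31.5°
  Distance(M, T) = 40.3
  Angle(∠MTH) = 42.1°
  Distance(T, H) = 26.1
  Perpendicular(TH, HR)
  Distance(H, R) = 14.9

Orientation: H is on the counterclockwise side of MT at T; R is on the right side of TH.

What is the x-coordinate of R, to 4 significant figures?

41.29

M is at the origin; MT runs at -31.5° with length 40.3, so T = 40.3·(cos -31.5°, sin -31.5°) = (34.36, -21.06). ∠MTH = 42.1°, so TH runs at -31.5° + (180° − 42.1°) = 106.4° from the x-axis; with |TH| = 26.1, H = T + 26.1·(cos 106.4°, sin 106.4°) = (26.99, 3.981). TH ⟂ HR; with |HR| = 14.9 on the right of TH, R = H + 14.9·(0.9593, 0.2823) = (41.29, 8.188). So R.x = 41.29.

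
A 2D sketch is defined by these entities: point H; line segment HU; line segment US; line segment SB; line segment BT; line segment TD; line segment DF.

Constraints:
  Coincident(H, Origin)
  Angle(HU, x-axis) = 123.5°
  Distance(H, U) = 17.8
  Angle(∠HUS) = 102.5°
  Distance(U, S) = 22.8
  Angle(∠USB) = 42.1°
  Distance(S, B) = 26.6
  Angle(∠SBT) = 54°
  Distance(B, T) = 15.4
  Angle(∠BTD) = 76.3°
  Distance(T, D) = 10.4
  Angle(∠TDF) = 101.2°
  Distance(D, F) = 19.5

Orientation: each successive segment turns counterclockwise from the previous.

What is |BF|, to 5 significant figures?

11.334

∠BTD = 76.3° gives TD at -151.40° from the x-axis; with |TD| = 10.4, D = (-19.384, 7.0003). ∠TDF = 101.2° gives DF at -72.600° from the x-axis; with |DF| = 19.5, F = (-13.553, -11.607). Then |BF| = |F − B| = 11.334.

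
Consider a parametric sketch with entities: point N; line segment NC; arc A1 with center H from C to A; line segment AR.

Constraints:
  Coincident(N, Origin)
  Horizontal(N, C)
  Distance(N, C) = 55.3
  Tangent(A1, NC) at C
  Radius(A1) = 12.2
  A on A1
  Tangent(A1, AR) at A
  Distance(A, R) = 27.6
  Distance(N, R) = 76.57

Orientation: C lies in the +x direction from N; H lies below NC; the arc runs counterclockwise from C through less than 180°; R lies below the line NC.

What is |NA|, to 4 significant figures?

50.54

Checks: ∠(HC, CN) = 90.00° ✓; |HC| = 12.20 ✓; |HA| = 12.20 ✓; ∠(HA, AR) = 90.00° ✓; |AR| = 27.60 ✓; |NR| = 76.57 ✓.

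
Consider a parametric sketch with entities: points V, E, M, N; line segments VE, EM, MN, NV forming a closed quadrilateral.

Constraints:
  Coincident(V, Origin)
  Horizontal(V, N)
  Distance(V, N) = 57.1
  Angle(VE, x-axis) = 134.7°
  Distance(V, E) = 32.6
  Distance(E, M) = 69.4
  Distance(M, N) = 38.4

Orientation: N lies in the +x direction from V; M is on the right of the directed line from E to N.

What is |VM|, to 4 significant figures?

36.83

Checks: |EM| = 69.40 ✓; |MN| = 38.40 ✓.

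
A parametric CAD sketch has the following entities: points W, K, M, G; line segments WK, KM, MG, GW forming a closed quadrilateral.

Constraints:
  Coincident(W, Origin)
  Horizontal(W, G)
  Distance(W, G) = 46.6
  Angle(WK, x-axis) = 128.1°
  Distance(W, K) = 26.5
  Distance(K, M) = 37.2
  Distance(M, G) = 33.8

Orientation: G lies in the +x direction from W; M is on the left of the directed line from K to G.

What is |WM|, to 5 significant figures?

30.210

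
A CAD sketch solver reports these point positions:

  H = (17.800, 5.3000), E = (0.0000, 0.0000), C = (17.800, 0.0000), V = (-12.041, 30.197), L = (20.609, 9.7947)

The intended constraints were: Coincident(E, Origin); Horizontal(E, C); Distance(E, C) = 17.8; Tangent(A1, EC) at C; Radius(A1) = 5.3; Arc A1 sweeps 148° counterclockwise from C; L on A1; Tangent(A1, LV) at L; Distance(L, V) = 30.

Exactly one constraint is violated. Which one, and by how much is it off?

Distance(L, V) = 30 — off by 8.50.

E = (0.00, 0.00) ✓; E.y = 0.00, C.y = 0.00 ✓; |EC| = 17.80 ✓; ∠(HC, CE) = 90.00° ✓; |HC| = 5.300 ✓; bearing(H→L) − bearing(H→C) = 148.0° ✓; |HL| = 5.300 ✓; ∠(HL, LV) = 90.00° ✓; |LV| = 38.50 ✗.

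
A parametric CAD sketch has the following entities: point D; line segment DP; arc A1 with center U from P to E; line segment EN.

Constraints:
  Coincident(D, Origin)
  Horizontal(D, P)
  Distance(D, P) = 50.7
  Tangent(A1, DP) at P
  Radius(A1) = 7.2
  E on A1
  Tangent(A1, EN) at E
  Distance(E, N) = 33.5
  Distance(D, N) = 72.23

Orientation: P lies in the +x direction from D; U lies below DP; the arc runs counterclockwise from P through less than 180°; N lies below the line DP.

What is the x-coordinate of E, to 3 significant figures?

44.3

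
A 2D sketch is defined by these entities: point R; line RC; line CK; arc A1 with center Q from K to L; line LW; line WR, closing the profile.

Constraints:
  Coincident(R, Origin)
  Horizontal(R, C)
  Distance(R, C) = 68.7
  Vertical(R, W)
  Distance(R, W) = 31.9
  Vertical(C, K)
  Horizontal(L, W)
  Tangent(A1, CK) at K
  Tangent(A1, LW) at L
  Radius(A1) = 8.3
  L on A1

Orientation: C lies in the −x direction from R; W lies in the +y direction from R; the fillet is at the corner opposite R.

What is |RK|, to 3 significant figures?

72.6

R is at the origin; RC is horizontal with |RC| = 68.7 and C on the −x side, so C = (-68.7, 0.00). RW is vertical with |RW| = 31.9 and W on the +y side, so W = (0.00, 31.9). The virtual corner opposite R is at (-68.7, 31.9). Since A1 is tangent to CK there, QK ⟂ CK and since A1 is tangent to LW there, QL ⟂ LW, with radius 8.3, so the center Q sits 8.3 in from both sides at Q = (-60.4, 23.6). That places the tangent points at K = (-68.7, 23.6) on CK and L = (-60.4, 31.9) on LW. Then |RK| = |K − R| = 72.6.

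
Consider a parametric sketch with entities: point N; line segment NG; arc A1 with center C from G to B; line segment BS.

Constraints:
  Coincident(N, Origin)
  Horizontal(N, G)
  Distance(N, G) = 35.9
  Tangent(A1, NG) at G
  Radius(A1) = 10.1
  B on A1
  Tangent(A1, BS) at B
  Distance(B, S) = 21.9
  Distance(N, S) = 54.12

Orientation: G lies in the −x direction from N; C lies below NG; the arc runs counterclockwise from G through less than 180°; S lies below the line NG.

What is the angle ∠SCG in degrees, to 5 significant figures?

163.59°

Checks: |CB| = 10.10 ✓; ∠(CB, BS) = 90.00° ✓; |BS| = 21.90 ✓; |NS| = 54.12 ✓.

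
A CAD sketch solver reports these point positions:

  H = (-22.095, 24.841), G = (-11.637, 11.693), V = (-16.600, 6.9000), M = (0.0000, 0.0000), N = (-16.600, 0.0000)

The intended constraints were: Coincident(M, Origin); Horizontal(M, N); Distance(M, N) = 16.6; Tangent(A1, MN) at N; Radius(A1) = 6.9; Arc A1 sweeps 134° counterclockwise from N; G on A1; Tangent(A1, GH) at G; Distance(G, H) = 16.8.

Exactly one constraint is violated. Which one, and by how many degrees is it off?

Tangent(A1, GH) at G — off by 5.50°.

M = (0.00, 0.00) ✓; M.y = 0.00, N.y = 0.00 ✓; |MN| = 16.60 ✓; ∠(VN, NM) = 90.00° ✓; |VN| = 6.900 ✓; bearing(V→G) − bearing(V→N) = 134.0° ✓; |VG| = 6.900 ✓; ∠(VG, GH) = 95.50° ✗; |GH| = 16.80 ✓.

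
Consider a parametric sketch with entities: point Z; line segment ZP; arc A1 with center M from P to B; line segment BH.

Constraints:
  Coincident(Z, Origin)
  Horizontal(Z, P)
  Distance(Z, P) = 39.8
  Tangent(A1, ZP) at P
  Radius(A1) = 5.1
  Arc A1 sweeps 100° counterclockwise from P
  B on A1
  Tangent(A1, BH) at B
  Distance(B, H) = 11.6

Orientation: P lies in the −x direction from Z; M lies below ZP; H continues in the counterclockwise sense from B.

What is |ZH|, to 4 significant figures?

46.21

Z is at the origin; Z and P share the same y with |ZP| = 39.8 and P on the −x side, so P = (-39.80, 0.000). The tangent condition forces MP to be normal to ZP, so M = P + (0, -5.1) = (-39.80, -5.100). On A1, P sits at bearing 90° from M; a 100° counterclockwise sweep puts B at bearing 190°, so B = M + 5.1·(cos 190°, sin 190°) = (-44.82, -5.986). Since A1 is tangent to BH there, MB ⟂ BH, so BH runs along (−sin 190°, cos 190°); with |BH| = 11.6, H = (-42.81, -17.41). Then |ZH| = |H − Z| = 46.21.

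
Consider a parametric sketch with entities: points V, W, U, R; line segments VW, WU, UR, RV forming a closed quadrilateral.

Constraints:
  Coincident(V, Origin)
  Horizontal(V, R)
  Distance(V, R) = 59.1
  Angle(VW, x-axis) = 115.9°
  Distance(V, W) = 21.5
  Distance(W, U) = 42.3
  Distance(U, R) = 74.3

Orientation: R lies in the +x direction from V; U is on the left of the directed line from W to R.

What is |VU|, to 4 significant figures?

57.52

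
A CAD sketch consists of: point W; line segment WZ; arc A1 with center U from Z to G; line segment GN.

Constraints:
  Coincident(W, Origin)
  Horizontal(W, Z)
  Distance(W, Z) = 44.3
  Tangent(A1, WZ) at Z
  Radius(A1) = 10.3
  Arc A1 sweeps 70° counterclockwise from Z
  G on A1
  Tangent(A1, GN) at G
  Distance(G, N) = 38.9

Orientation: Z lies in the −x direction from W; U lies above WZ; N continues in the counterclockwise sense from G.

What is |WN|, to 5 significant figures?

48.291

W is at the origin; W and Z share the same y with |WZ| = 44.3 and Z on the −x side, so Z = (-44.300, 0.0000). Since A1 is tangent to WZ there, UZ ⟂ WZ, so U = Z + (0, 10.3) = (-44.300, 10.300). On A1, Z sits at bearing -90° from U; a 70° counterclockwise sweep puts G at bearing -20°, so G = U + 10.3·(cos -20°, sin -20°) = (-34.621, 6.7772). The tangent condition forces UG to be normal to GN, so GN runs along (−sin -20°, cos -20°); with |GN| = 38.9, N = (-21.317, 43.331). Then |WN| = |N − W| = 48.291.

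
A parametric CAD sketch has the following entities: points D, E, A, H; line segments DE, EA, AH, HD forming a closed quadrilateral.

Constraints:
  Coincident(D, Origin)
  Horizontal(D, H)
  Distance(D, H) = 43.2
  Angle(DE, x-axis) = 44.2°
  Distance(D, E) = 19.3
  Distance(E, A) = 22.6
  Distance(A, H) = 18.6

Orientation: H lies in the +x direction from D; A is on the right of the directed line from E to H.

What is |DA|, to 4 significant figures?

26.22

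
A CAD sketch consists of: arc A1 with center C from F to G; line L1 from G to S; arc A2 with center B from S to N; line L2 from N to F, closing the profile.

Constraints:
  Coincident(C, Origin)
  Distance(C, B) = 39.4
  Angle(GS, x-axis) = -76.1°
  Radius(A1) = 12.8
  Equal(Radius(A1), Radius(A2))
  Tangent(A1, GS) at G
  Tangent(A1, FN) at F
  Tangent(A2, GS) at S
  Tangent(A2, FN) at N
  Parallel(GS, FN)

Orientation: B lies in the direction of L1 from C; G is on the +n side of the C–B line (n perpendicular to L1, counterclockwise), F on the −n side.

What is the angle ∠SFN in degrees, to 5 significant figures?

33.014°

Tangency of A1 to both parallel lines with radius 12.8 puts G and F at C ± 12.8·n: G = (12.425, 3.0749), F = (-12.425, -3.0749). Equal radii place S and N the same way about B: S = B + 12.8·n = (21.890, -35.171), N = B − 12.8·n = (-2.9602, -41.321). Then cos ∠SFN = FS·FN / (|FS||FN|), giving 33.014°.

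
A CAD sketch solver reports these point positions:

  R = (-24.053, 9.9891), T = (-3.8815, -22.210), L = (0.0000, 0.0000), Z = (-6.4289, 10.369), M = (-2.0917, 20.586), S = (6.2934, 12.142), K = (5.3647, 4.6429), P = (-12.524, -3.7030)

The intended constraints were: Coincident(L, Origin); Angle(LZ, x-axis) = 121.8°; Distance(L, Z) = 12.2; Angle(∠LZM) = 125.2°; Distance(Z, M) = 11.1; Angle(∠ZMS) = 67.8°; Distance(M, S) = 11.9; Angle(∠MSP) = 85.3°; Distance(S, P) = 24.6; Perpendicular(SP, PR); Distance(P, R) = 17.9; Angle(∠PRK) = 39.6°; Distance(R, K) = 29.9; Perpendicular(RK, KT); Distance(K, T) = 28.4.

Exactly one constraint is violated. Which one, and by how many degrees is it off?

Perpendicular(RK, KT) — off by 8.70°.

L = (0.00, 0.00) ✓; LZ at 121.8° ✓; |LZ| = 12.20 ✓; ∠LZM = 125.2° ✓; |ZM| = 11.10 ✓; ∠ZMS = 67.80° ✓; |MS| = 11.90 ✓; ∠MSP = 85.30° ✓; |SP| = 24.60 ✓; ∠(SP, PR) = 90.00° ✓; |PR| = 17.90 ✓; ∠PRK = 39.60° ✓; |RK| = 29.90 ✓; ∠(RK, KT) = 98.70° ✗; |KT| = 28.40 ✓.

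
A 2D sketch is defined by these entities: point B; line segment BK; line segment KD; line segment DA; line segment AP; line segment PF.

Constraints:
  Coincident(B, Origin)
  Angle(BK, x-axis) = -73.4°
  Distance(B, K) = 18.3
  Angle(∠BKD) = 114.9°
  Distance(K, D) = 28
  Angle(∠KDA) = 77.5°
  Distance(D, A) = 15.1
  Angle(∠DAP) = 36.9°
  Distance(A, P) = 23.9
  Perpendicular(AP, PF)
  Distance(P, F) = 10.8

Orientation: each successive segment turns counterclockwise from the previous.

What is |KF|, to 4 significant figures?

27.23

B is at the origin; BK runs at -73.4° with length 18.3, so K = (5.228, -17.54). ∠BKD = 114.9° gives KD at -8.300° from the x-axis; with |KD| = 28.0, D = (32.93, -21.58). ∠KDA = 77.5° gives DA at 94.20° from the x-axis; with |DA| = 15.1, A = (31.83, -6.520). ∠DAP = 36.9° gives AP at -122.7° from the x-axis; with |AP| = 23.9, P = (18.92, -26.63). AP is perpendicular to PF, so PF runs at -32.70°; with |PF| = 10.8, F = (28.01, -32.47). Then |KF| = |F − K| = 27.23.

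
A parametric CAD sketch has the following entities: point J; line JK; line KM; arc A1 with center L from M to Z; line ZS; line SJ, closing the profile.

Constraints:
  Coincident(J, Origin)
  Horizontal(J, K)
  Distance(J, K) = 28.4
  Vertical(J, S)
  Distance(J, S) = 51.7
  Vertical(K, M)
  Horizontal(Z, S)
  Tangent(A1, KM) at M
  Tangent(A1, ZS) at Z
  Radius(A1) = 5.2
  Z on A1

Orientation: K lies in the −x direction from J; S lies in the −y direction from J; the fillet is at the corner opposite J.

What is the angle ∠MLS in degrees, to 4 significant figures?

167.4°

The virtual corner opposite J is at (-28.40, -51.70). The tangent condition forces LM to be normal to KM and the tangent condition forces LZ to be normal to ZS, with radius 5.2, so the center L sits 5.2 in from both sides at L = (-23.20, -46.50). That places the tangent points at M = (-28.40, -46.50) on KM and Z = (-23.20, -51.70) on ZS. Then cos ∠MLS = LM·LS / (|LM||LS|), giving 167.4°.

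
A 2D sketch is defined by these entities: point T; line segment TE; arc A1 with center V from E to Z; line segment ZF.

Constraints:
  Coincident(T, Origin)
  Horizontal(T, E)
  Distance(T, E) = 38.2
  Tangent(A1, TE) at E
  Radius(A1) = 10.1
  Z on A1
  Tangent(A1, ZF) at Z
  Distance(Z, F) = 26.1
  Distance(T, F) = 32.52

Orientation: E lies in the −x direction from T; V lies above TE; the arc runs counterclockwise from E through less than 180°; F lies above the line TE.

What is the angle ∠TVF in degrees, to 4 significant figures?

54.42°

Checks: |VZ| = 10.10 ✓; ∠(VZ, ZF) = 90.00° ✓; |ZF| = 26.10 ✓; |TF| = 32.52 ✓.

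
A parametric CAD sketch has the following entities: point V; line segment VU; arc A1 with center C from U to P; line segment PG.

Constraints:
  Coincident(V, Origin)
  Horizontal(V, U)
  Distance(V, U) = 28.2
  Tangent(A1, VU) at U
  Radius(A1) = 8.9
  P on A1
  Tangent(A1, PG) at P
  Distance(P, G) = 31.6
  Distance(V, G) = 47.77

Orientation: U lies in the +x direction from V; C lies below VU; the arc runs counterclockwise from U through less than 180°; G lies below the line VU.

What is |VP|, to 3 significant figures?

21.9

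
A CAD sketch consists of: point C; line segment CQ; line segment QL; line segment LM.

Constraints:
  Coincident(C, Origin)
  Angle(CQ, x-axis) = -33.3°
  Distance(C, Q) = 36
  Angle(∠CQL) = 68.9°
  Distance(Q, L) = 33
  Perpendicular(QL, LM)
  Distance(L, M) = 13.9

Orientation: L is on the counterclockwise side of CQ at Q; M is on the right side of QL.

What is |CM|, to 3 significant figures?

51.5

C is at the origin; CQ runs at -33.3° with length 36.0, so Q = 36.0·(cos -33.3°, sin -33.3°) = (30.1, -19.8). ∠CQL = 68.9°, so QL runs at -33.3° + (180° − 68.9°) = 77.8° from the x-axis; with |QL| = 33.0, L = Q + 33.0·(cos 77.8°, sin 77.8°) = (37.1, 12.5). The perpendicularity gives LM at right angles to QL; with |LM| = 13.9 on the right of QL, M = L + 13.9·(0.977, -0.211) = (50.6, 9.55). Then |CM| = |M − C| = 51.5.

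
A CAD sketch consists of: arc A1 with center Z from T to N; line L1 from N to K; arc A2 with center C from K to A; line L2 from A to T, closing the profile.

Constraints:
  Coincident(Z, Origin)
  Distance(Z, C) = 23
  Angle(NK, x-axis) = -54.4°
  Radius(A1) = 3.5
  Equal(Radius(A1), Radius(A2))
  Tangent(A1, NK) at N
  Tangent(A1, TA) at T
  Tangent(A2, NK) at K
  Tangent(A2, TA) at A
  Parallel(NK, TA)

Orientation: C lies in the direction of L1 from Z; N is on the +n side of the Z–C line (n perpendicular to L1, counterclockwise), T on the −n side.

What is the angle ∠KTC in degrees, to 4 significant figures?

8.275°

The slot axis is L1's direction at -54.4°, so u = (cos -54.4°, sin -54.4°) = (0.5821, -0.8131) and n = (−sin -54.4°, cos -54.4°) = (0.8131, 0.5821). Z is at the origin and C lies 23.0 along u from Z, so C = 23.0·u = (13.39, -18.70). Tangency of A1 to both parallel lines with radius 3.5 puts N and T at Z ± 3.5·n: N = (2.846, 2.037), T = (-2.846, -2.037). Equal radii place K and A the same way about C: K = C + 3.5·n = (16.23, -16.66), A = C − 3.5·n = (10.54, -20.74). Then cos ∠KTC = TK·TC / (|TK||TC|), giving 8.275°.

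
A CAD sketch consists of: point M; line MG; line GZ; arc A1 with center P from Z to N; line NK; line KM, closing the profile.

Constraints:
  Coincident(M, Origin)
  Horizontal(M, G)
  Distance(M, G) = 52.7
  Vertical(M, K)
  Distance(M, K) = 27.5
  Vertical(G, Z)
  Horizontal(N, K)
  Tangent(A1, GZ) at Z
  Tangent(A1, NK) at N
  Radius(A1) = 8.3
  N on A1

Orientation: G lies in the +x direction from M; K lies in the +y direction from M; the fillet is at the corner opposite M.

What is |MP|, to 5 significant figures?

48.374

M is at the origin; MG is horizontal with |MG| = 52.7 and G on the +x side, so G = (52.700, 0.0000). M and K share the same x with |MK| = 27.5 and K on the +y side, so K = (0.0000, 27.500). The virtual corner opposite M is at (52.700, 27.500). Since A1 is tangent to GZ there, PZ ⟂ GZ and tangency of A1 to NK means the radius PN is perpendicular to NK, with radius 8.3, so the center P sits 8.3 in from both sides at P = (44.400, 19.200). Then |MP| = |P − M| = 48.374.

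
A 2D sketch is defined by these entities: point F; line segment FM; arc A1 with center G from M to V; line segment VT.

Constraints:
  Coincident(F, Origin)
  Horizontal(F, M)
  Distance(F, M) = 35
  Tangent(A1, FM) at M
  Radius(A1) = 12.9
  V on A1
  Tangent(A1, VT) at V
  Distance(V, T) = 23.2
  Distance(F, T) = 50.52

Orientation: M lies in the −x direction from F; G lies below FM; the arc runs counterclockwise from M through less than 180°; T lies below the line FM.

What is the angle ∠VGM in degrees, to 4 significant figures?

126.0°

F is at the origin; FM is horizontal with |FM| = 35.0 and M on the −x side, so M = (-35.00, 0.000). Tangency of A1 to FM means the radius GM is perpendicular to FM, so G = M + (0, -12.9) = (-35.00, -12.90). Since GV ⟂ VT (tangency), |GT| = √(12.9² + 23.2²) = 26.55 regardless of where V sits on A1. So T lies on both circle(F, 50.52) and circle(G, 26.55); the below-FM intersection is T = (-31.80, -39.25). V is the foot of the tangent from T: V = (-45.44, -20.48).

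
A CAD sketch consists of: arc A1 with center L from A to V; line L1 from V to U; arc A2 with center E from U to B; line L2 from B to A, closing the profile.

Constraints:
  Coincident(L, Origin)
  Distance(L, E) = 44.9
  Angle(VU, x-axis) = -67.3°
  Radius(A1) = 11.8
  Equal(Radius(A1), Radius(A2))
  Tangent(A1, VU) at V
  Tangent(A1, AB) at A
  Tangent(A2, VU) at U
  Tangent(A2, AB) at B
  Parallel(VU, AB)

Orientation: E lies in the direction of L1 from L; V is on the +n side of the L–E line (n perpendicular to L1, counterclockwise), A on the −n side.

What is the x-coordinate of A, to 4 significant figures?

-10.89

The slot axis is L1's direction at -67.3°, so u = (cos -67.3°, sin -67.3°) = (0.3859, -0.9225) and n = (−sin -67.3°, cos -67.3°) = (0.9225, 0.3859). L is at the origin and E lies 44.9 along u from L, so E = 44.9·u = (17.33, -41.42). Tangency of A1 to both parallel lines with radius 11.8 puts V and A at L ± 11.8·n: V = (10.89, 4.554), A = (-10.89, -4.554). So A.x = -10.89.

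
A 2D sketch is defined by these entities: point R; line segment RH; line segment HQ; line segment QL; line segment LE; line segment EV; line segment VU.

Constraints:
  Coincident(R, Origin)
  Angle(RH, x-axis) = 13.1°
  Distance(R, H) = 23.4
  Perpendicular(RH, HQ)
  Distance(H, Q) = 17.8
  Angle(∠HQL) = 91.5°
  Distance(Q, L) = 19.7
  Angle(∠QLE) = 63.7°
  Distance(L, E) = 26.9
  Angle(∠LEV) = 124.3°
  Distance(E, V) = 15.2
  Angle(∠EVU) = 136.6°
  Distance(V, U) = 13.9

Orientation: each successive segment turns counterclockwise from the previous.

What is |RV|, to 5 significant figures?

31.194

R is at the origin; RH runs at 13.1° with length 23.4, so H = (22.791, 5.3036). The perpendicularity gives HQ at right angles to RH, so HQ runs at 103.10°; with |HQ| = 17.8, Q = (18.757, 22.640). ∠HQL = 91.5° gives QL at -168.40° from the x-axis; with |QL| = 19.7, L = (-0.54099, 18.679). ∠QLE = 63.7° gives LE at -52.100° from the x-axis; with |LE| = 26.9, E = (15.983, -2.5472). ∠LEV = 124.3° gives EV at 3.6000° from the x-axis; with |EV| = 15.2, V = (31.153, -1.5928). Then |RV| = |V − R| = 31.194.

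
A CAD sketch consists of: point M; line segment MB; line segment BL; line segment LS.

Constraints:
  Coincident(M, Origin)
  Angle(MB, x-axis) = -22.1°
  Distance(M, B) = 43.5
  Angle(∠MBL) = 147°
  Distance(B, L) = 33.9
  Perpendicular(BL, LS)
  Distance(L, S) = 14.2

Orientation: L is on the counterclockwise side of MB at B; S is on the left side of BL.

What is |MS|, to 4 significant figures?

71.02

∠MBL = 147.0°, so BL runs at -22.1° + (180° − 147.0°) = 10.90° from the x-axis; with |BL| = 33.9, L = B + 33.9·(cos 10.90°, sin 10.90°) = (73.59, -9.955). BL is perpendicular to LS; with |LS| = 14.2 on the left of BL, S = L + 14.2·(-0.1891, 0.9820) = (70.91, 3.988). Then |MS| = |S − M| = 71.02.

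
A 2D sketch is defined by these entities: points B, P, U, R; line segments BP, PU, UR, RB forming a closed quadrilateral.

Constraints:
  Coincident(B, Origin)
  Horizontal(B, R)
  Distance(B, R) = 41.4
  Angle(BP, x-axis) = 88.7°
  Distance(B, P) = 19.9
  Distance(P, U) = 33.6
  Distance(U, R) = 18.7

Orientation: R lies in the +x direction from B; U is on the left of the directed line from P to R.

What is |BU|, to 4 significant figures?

38.02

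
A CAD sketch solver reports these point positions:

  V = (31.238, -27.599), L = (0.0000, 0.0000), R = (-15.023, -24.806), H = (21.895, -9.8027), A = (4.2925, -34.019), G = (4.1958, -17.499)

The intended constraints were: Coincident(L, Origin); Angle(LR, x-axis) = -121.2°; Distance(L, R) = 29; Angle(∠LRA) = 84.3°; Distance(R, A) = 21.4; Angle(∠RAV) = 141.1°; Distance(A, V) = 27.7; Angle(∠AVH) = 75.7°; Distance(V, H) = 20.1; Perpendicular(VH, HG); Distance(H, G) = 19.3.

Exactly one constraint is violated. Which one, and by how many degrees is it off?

Perpendicular(VH, HG) — off by 4.20°.

L = (0.00, 0.00) ✓; LR at -121.2° ✓; |LR| = 29.00 ✓; ∠LRA = 84.30° ✓; |RA| = 21.40 ✓; ∠RAV = 141.1° ✓; |AV| = 27.70 ✓; ∠AVH = 75.70° ✓; |VH| = 20.10 ✓; ∠(VH, HG) = 85.80° ✗; |HG| = 19.30 ✓.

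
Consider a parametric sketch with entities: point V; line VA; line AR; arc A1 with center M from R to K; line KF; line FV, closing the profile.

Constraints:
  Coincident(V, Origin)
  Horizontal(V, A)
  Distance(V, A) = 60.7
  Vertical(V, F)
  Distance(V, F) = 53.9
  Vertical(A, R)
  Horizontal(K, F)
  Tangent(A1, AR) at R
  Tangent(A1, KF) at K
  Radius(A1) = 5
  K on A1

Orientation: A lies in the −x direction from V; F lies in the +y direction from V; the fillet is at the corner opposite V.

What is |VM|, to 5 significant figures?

74.119

VF is vertical with |VF| = 53.9 and F on the +y side, so F = (0.0000, 53.900). The virtual corner opposite V is at (-60.700, 53.900). The tangent condition forces MR to be normal to AR and since A1 is tangent to KF there, MK ⟂ KF, with radius 5.0, so the center M sits 5.0 in from both sides at M = (-55.700, 48.900). Then |VM| = |M − V| = 74.119.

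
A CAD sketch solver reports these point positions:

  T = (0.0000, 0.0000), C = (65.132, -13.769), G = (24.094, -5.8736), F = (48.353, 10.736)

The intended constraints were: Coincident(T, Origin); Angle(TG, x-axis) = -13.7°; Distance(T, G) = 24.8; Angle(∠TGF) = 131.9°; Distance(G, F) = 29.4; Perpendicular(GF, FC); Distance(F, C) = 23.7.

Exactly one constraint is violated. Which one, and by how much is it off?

Distance(F, C) = 23.7 — off by 6.00.

T = (0.00, 0.00) ✓; TG at -13.70° ✓; |TG| = 24.80 ✓; ∠TGF = 131.9° ✓; |GF| = 29.40 ✓; ∠(GF, FC) = 90.00° ✓; |FC| = 29.70 ✗.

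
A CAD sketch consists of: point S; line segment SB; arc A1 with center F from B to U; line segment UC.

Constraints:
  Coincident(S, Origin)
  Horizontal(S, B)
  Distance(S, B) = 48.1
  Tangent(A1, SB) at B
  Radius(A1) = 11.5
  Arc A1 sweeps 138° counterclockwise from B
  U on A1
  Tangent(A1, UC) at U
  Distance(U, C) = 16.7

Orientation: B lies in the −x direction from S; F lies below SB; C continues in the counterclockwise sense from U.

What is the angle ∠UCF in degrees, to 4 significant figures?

34.55°

S is at the origin; SB is horizontal with |SB| = 48.1 and B on the −x side, so B = (-48.10, 0.000). The tangent condition forces FB to be normal to SB, so F = B + (0, -11.5) = (-48.10, -11.50). On A1, B sits at bearing 90° from F; a 138° counterclockwise sweep puts U at bearing 228°, so U = F + 11.5·(cos 228°, sin 228°) = (-55.80, -20.05). Since A1 is tangent to UC there, FU ⟂ UC, so UC runs along (−sin 228°, cos 228°); with |UC| = 16.7, C = (-43.38, -31.22). Then cos ∠UCF = CU·CF / (|CU||CF|), giving 34.55°.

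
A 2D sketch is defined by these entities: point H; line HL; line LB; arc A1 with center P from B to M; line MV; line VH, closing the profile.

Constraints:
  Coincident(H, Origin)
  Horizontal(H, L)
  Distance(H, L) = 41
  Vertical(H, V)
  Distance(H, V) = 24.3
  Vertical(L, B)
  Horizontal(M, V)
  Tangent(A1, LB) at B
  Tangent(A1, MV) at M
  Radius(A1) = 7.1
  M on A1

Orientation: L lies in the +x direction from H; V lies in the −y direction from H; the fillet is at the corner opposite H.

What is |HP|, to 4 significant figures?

38.01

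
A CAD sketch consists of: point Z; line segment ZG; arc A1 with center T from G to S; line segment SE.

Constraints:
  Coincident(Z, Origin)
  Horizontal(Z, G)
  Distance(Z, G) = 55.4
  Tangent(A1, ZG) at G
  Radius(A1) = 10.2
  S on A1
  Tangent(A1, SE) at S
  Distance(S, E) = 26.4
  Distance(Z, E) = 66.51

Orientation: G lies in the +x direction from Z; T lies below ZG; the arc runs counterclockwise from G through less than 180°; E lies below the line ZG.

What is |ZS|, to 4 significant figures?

47.69

Checks: |TS| = 10.20 ✓; ∠(TS, SE) = 90.00° ✓; |SE| = 26.40 ✓; |ZE| = 66.51 ✓.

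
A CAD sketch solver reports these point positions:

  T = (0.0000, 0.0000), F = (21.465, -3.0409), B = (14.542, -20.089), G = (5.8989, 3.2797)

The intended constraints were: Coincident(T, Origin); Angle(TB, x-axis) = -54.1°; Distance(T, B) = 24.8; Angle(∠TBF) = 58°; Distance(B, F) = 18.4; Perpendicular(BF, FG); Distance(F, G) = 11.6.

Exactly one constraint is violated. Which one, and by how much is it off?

Distance(F, G) = 11.6 — off by 5.20.

T = (0.00, 0.00) ✓; TB at -54.10° ✓; |TB| = 24.80 ✓; ∠TBF = 58.00° ✓; |BF| = 18.40 ✓; ∠(BF, FG) = 90.00° ✓; |FG| = 16.80 ✗.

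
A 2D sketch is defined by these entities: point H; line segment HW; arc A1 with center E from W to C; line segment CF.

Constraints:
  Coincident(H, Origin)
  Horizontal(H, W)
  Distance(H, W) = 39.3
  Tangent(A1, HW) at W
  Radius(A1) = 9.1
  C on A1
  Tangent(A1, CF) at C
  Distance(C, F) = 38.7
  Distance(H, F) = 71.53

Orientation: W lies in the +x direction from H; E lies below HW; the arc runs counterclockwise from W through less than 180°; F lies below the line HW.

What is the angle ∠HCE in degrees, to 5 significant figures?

118.85°

H is at the origin; H and W share the same y with |HW| = 39.3 and W on the +x side, so W = (39.300, 0.0000). A1 meets HW tangentially, so EW is at right angles to HW, so E = W + (0, -9.1) = (39.300, -9.1000). Since EC ⟂ CF (tangency), |EF| = √(9.1² + 38.7²) = 39.756 regardless of where C sits on A1. So F lies on both circle(H, 71.53) and circle(E, 39.756); the below-HW intersection is F = (55.141, -45.563). C is the foot of the tangent from F: C = (32.005, -14.540).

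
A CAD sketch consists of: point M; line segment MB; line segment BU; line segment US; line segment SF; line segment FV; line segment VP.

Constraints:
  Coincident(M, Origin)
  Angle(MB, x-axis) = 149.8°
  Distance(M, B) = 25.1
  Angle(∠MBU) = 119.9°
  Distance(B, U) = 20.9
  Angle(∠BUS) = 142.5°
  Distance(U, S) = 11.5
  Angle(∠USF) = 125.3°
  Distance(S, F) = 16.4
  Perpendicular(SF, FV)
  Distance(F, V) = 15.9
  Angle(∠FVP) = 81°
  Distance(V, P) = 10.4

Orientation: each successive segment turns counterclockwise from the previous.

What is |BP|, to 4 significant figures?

19.98

M is at the origin; MB runs at 149.8° with length 25.1, so B = (-21.69, 12.63). ∠MBU = 119.9° gives BU at -150.1° from the x-axis; with |BU| = 20.9, U = (-39.81, 2.207). ∠BUS = 142.5° gives US at -112.6° from the x-axis; with |US| = 11.5, S = (-44.23, -8.410). ∠USF = 125.3° gives SF at -57.90° from the x-axis; with |SF| = 16.4, F = (-35.52, -22.30). SF is perpendicular to FV, so FV runs at 32.10°; with |FV| = 15.9, V = (-22.05, -13.85). ∠FVP = 81.0° gives VP at 131.1° from the x-axis; with |VP| = 10.4, P = (-28.88, -6.016). Then |BP| = |P − B| = 19.98.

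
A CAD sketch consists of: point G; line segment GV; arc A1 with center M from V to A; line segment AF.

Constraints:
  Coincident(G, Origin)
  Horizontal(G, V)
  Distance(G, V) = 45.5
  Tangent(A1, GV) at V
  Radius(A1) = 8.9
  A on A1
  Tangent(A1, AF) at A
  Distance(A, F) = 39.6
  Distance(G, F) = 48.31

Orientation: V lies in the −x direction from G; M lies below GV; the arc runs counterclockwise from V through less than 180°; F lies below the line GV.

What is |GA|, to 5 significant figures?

53.853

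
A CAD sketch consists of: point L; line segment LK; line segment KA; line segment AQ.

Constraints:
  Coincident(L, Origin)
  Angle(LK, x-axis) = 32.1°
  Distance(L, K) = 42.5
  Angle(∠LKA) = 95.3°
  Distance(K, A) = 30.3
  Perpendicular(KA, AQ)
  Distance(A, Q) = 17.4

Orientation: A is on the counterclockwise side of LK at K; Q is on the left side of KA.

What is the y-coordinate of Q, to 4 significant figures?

41.78

L is at the origin; LK runs at 32.1° with length 42.5, so K = 42.5·(cos 32.1°, sin 32.1°) = (36.00, 22.58). ∠LKA = 95.3°, so KA runs at 32.1° + (180° − 95.3°) = 116.8° from the x-axis; with |KA| = 30.3, A = K + 30.3·(cos 116.8°, sin 116.8°) = (22.34, 49.63). The perpendicularity gives AQ at right angles to KA; with |AQ| = 17.4 on the left of KA, Q = A + 17.4·(-0.8926, -0.4509) = (6.810, 41.78). So Q.y = 41.78.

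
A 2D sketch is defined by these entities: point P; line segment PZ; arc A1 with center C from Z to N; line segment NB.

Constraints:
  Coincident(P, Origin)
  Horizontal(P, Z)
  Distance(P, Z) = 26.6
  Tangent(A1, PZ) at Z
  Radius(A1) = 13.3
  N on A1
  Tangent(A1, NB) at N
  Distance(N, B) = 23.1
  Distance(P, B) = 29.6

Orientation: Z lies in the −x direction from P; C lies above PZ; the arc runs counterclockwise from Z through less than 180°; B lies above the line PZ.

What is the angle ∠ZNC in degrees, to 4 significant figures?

56.80°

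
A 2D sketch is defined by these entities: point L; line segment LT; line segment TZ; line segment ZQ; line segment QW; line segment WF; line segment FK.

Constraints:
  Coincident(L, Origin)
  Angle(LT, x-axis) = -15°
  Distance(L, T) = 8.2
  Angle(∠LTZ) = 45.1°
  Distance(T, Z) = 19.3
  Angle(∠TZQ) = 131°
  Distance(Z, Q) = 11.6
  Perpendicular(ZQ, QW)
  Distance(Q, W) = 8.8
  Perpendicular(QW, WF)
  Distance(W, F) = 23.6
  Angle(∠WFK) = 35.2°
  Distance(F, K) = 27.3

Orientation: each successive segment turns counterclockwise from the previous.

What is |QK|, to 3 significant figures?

7.06

The perpendicularity gives WF at right angles to QW, so WF runs at -11.1°; with |WF| = 23.6, F = (8.38, 3.66). ∠WFK = 35.2° gives FK at 134° from the x-axis; with |FK| = 27.3, K = (-10.5, 23.4). Then |QK| = |K − Q| = 7.06.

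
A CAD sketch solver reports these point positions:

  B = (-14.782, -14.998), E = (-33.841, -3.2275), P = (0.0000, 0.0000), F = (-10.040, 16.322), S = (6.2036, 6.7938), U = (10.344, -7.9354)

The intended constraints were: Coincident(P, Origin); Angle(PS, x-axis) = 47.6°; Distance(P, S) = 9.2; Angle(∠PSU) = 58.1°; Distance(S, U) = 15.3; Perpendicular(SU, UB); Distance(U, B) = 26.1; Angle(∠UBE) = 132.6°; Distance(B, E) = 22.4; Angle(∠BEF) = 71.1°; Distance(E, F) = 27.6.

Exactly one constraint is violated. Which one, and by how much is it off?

Distance(E, F) = 27.6 — off by 3.20.

P = (0.00, 0.00) ✓; PS at 47.60° ✓; |PS| = 9.200 ✓; ∠PSU = 58.10° ✓; |SU| = 15.30 ✓; ∠(SU, UB) = 90.00° ✓; |UB| = 26.10 ✓; ∠UBE = 132.6° ✓; |BE| = 22.40 ✓; ∠BEF = 71.10° ✓; |EF| = 30.80 ✗.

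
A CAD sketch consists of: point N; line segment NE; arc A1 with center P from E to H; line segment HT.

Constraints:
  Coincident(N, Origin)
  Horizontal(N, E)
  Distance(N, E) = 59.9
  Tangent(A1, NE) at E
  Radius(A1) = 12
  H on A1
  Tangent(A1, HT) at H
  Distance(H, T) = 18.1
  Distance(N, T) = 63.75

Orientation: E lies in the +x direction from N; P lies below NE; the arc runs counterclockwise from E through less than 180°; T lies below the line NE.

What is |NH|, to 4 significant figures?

51.12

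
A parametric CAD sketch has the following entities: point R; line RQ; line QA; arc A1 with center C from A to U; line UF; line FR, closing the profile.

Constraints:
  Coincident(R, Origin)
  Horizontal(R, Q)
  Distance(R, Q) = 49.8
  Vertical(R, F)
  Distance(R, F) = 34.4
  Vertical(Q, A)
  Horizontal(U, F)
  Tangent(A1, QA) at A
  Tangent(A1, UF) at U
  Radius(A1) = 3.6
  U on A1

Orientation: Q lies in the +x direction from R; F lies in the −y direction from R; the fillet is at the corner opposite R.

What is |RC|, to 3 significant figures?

55.5

R is at the origin; RQ is horizontal with |RQ| = 49.8 and Q on the +x side, so Q = (49.8, 0.00). RF is vertical with |RF| = 34.4 and F on the −y side, so F = (0.00, -34.4). The virtual corner opposite R is at (49.8, -34.4). The tangent condition forces CA to be normal to QA and A1 meets UF tangentially, so CU is at right angles to UF, with radius 3.6, so the center C sits 3.6 in from both sides at C = (46.2, -30.8). Then |RC| = |C − R| = 55.5.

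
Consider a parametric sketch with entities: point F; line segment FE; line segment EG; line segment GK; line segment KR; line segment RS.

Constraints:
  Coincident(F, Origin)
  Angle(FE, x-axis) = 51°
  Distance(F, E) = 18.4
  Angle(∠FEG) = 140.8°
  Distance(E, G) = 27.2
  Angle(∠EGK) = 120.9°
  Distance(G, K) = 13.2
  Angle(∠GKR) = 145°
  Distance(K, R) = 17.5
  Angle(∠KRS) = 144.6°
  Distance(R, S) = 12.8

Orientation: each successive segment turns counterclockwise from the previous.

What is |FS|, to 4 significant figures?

47.32

∠GKR = 145.0° gives KR at -175.7° from the x-axis; with |KR| = 17.5, R = (-17.32, 46.93). ∠KRS = 144.6° gives RS at -140.3° from the x-axis; with |RS| = 12.8, S = (-27.16, 38.75). Then |FS| = |S − F| = 47.32.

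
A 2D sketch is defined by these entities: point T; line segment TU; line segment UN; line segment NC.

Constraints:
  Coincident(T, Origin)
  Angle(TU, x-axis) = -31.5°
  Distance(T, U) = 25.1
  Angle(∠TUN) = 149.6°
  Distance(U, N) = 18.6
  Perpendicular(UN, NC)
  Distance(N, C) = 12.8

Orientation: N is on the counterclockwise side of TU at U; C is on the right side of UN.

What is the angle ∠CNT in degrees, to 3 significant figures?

108°

T is at the origin; TU runs at -31.5° with length 25.1, so U = 25.1·(cos -31.5°, sin -31.5°) = (21.4, -13.1). ∠TUN = 149.6°, so UN runs at -31.5° + (180° − 149.6°) = -1.10° from the x-axis; with |UN| = 18.6, N = U + 18.6·(cos -1.10°, sin -1.10°) = (40.0, -13.5). The perpendicularity gives NC at right angles to UN; with |NC| = 12.8 on the right of UN, C = N + 12.8·(-0.0192, -1.00) = (39.8, -26.3). Then cos ∠CNT = NC·NT / (|NC||NT|), giving 108°.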